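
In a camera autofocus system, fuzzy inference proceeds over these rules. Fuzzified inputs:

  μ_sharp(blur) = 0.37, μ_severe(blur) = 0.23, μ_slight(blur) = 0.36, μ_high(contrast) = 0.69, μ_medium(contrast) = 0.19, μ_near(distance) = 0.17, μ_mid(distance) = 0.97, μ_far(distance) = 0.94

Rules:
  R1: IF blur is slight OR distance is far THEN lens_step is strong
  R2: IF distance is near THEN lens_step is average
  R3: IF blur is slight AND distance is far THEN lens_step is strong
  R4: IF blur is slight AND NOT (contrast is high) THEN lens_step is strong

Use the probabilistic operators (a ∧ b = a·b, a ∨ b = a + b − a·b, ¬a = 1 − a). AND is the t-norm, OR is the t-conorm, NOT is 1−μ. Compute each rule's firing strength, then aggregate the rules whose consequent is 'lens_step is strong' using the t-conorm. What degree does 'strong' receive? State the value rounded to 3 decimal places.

R1: slight=0.36, far=0.94; OR[a + b − a·b] → w = 0.9616
R2: near=0.17 → w = 0.1700
R3: slight=0.36, far=0.94; AND[a·b] → w = 0.3384
R4: slight=0.36, ¬high=1−0.69=0.31; AND[a·b] → w = 0.1116
Rules with consequent 'strong': {R1, R3, R4} → strengths 0.9616, 0.3384, 0.1116
Aggregate via t-conorm [a + b − a·b]: 0.9774

0.977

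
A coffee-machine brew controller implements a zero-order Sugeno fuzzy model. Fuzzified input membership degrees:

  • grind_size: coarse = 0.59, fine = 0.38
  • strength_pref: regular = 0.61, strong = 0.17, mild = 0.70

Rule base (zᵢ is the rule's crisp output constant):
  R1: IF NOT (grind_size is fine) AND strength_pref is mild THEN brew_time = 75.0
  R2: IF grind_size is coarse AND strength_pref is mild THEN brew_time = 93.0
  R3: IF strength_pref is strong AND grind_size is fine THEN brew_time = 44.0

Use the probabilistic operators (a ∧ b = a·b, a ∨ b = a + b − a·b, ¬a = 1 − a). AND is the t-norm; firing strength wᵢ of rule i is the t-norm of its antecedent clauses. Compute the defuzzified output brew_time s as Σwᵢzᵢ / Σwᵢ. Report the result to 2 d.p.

80.96

R1 (z=75.0): ¬fine=1−0.38=0.62, mild=0.70; AND[a·b] → w = 0.4340
R2 (z=93.0): coarse=0.59, mild=0.70; AND[a·b] → w = 0.4130
R3 (z=44.0): strong=0.17, fine=0.38; AND[a·b] → w = 0.0646
Weighted average = (0.4340·75.0 + 0.4130·93.0 + 0.0646·44.0) / (0.4340 + 0.4130 + 0.0646)
  = 73.8014 / 0.9116 = 80.96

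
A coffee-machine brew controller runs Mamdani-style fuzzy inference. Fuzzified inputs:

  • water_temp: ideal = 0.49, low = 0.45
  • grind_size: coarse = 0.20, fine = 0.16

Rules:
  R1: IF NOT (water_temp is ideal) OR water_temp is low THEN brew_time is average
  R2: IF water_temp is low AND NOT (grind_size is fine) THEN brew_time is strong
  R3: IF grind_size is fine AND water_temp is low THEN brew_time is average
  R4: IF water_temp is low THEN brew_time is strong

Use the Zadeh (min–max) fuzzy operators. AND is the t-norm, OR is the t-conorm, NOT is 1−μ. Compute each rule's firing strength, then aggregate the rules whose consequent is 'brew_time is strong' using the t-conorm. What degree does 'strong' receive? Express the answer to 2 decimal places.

0.45

R1: ¬ideal=1−0.49=0.51, low=0.45; OR[max(a, b)] → w = 0.51
R2: low=0.45, ¬fine=1−0.16=0.84; AND[min(a, b)] → w = 0.45
R3: fine=0.16, low=0.45; AND[min(a, b)] → w = 0.16
R4: low=0.45 → w = 0.45
Rules with consequent 'strong': {R2, R4} → strengths 0.45, 0.45
Aggregate via t-conorm [max(a, b)]: 0.45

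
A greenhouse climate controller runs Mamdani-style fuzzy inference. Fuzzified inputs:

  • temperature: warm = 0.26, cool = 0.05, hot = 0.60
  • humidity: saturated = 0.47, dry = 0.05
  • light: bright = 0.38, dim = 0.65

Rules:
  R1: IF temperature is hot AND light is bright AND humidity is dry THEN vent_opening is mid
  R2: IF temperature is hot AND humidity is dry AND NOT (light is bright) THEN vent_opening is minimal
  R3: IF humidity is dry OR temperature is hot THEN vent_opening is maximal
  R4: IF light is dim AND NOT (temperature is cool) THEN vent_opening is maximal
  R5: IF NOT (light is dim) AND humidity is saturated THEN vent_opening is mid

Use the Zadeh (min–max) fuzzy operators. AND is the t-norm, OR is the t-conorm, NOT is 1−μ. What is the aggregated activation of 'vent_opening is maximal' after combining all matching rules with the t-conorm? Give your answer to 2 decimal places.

R1: hot=0.60, bright=0.38, dry=0.05; AND[min(a, b)] → w = 0.05
R2: hot=0.60, dry=0.05, ¬bright=1−0.38=0.62; AND[min(a, b)] → w = 0.05
R3: dry=0.05, hot=0.60; OR[max(a, b)] → w = 0.60
R4: dim=0.65, ¬cool=1−0.05=0.95; AND[min(a, b)] → w = 0.65
R5: ¬dim=1−0.65=0.35, saturated=0.47; AND[min(a, b)] → w = 0.35
Rules with consequent 'maximal': {R3, R4} → strengths 0.60, 0.65
Aggregate via t-conorm [max(a, b)]: 0.65

0.65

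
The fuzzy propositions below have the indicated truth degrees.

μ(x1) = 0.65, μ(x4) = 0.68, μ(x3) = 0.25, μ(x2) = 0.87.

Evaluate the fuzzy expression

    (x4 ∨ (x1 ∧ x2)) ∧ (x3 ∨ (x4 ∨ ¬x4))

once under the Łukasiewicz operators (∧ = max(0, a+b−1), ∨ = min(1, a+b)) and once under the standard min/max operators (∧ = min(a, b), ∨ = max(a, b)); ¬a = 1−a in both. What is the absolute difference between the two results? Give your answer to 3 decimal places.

0.320

Under Łukasiewicz:
  x1 ∧ x2 = max(0, a+b−1) on (0.65, 0.87) = 0.52
  x4 ∨ (x1 ∧ x2) = min(1, a+b) on (0.68, 0.52) = 1.00
  ¬x4 = 1 − 0.68 = 0.32
  x4 ∨ ¬x4 = min(1, a+b) on (0.68, 0.32) = 1.00
  x3 ∨ (x4 ∨ ¬x4) = min(1, a+b) on (0.25, 1.00) = 1.00
  (x4 ∨ (x1 ∧ x2)) ∧ (x3 ∨ (x4 ∨ ¬x4)) = max(0, a+b−1) on (1.00, 1.00) = 1.00
  → value = 1.0000
Under standard min/max:
  x1 ∧ x2 = min(a, b) on (0.65, 0.87) = 0.65
  x4 ∨ (x1 ∧ x2) = max(a, b) on (0.68, 0.65) = 0.68
  ¬x4 = 1 − 0.68 = 0.32
  x4 ∨ ¬x4 = max(a, b) on (0.68, 0.32) = 0.68
  x3 ∨ (x4 ∨ ¬x4) = max(a, b) on (0.25, 0.68) = 0.68
  (x4 ∨ (x1 ∧ x2)) ∧ (x3 ∨ (x4 ∨ ¬x4)) = min(a, b) on (0.68, 0.68) = 0.68
  → value = 0.6800
|1.0000 − 0.6800| = 0.320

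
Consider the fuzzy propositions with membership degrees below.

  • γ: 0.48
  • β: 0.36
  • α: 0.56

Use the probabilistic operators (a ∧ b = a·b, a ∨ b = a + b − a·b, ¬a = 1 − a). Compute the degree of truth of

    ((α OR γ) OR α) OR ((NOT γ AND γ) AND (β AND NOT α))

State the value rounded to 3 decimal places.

0.903

α OR γ = a + b − a·b on (0.5600, 0.4800) = 0.7712
(α OR γ) OR α = a + b − a·b on (0.7712, 0.5600) = 0.8993
NOT γ = 1 − 0.4800 = 0.5200
NOT γ AND γ = a·b on (0.5200, 0.4800) = 0.2496
NOT α = 1 − 0.5600 = 0.4400
β AND NOT α = a·b on (0.3600, 0.4400) = 0.1584
(NOT γ AND γ) AND (β AND NOT α) = a·b on (0.2496, 0.1584) = 0.0395
((α OR γ) OR α) OR ((NOT γ AND γ) AND (β AND NOT α)) = a + b − a·b on (0.8993, 0.0395) = 0.9033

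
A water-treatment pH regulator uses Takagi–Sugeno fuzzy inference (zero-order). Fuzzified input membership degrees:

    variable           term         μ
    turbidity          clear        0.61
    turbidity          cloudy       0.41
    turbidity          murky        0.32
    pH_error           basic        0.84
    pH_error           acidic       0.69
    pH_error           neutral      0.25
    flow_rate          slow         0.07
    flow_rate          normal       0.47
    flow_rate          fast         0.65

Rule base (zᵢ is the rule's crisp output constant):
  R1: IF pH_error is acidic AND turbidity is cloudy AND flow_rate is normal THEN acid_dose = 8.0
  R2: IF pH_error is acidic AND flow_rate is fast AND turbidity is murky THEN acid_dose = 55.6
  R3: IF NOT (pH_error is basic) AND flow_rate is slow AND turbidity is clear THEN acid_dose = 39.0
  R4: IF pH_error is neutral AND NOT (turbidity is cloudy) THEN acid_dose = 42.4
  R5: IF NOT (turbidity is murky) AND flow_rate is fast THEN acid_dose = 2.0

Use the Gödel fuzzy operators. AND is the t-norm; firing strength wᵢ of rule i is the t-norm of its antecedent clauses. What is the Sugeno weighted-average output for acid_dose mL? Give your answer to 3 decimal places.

R1 (z=8.0): acidic=0.69, cloudy=0.41, normal=0.47; AND[min(a, b)] → w = 0.41
R2 (z=55.6): acidic=0.69, fast=0.65, murky=0.32; AND[min(a, b)] → w = 0.32
R3 (z=39.0): ¬basic=1−0.84=0.16, slow=0.07, clear=0.61; AND[min(a, b)] → w = 0.07
R4 (z=42.4): neutral=0.25, ¬cloudy=1−0.41=0.59; AND[min(a, b)] → w = 0.25
R5 (z=2.0): ¬murky=1−0.32=0.68, fast=0.65; AND[min(a, b)] → w = 0.65
Weighted average = (0.41·8.0 + 0.32·55.6 + 0.07·39.0 + 0.25·42.4 + 0.65·2.0) / (0.41 + 0.32 + 0.07 + 0.25 + 0.65)
  = 35.7020 / 1.7000 = 21.001

21.001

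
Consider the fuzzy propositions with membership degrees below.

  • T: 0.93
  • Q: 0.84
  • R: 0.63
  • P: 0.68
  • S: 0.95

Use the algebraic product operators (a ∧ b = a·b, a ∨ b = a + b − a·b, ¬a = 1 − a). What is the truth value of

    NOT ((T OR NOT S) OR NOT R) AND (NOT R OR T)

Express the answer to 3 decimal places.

NOT S = 1 − 0.9500 = 0.0500
T OR NOT S = a + b − a·b on (0.9300, 0.0500) = 0.9335
NOT R = 1 − 0.6300 = 0.3700
(T OR NOT S) OR NOT R = a + b − a·b on (0.9335, 0.3700) = 0.9581
NOT ((T OR NOT S) OR NOT R) = 1 − 0.9581 = 0.0419
NOT R = 1 − 0.6300 = 0.3700
NOT R OR T = a + b − a·b on (0.3700, 0.9300) = 0.9559
NOT ((T OR NOT S) OR NOT R) AND (NOT R OR T) = a·b on (0.0419, 0.9559) = 0.0400

0.040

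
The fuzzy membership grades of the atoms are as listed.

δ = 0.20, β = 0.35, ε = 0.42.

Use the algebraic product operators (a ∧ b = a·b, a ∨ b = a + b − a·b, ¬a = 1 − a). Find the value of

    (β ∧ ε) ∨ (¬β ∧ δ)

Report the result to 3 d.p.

β ∧ ε = a·b on (0.3500, 0.4200) = 0.1470
¬β = 1 − 0.3500 = 0.6500
¬β ∧ δ = a·b on (0.6500, 0.2000) = 0.1300
(β ∧ ε) ∨ (¬β ∧ δ) = a + b − a·b on (0.1470, 0.1300) = 0.2579

0.258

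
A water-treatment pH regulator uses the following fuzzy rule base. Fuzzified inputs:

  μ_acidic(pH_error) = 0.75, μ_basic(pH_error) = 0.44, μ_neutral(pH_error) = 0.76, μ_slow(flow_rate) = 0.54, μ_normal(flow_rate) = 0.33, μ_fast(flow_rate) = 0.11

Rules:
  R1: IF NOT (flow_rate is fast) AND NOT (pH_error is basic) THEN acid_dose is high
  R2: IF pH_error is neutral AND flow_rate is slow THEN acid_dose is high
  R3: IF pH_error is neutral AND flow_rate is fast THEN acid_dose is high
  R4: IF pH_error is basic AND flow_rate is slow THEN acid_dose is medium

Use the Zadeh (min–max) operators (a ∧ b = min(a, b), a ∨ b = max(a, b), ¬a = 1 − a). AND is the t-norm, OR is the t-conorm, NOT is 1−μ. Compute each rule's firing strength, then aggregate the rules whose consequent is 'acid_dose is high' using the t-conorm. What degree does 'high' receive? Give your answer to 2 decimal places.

R1: ¬fast=1−0.11=0.89, ¬basic=1−0.44=0.56; AND[min(a, b)] → w = 0.56
R2: neutral=0.76, slow=0.54; AND[min(a, b)] → w = 0.54
R3: neutral=0.76, fast=0.11; AND[min(a, b)] → w = 0.11
R4: basic=0.44, slow=0.54; AND[min(a, b)] → w = 0.44
Rules with consequent 'high': {R1, R2, R3} → strengths 0.56, 0.54, 0.11
Aggregate via t-conorm [max(a, b)]: 0.56

0.56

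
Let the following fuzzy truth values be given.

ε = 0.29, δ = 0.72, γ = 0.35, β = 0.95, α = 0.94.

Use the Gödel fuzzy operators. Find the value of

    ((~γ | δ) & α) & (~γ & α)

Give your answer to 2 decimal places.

0.65

~γ = 1 − 0.35 = 0.65
~γ | δ = max(a, b) on (0.65, 0.72) = 0.72
(~γ | δ) & α = min(a, b) on (0.72, 0.94) = 0.72
~γ = 1 − 0.35 = 0.65
~γ & α = min(a, b) on (0.65, 0.94) = 0.65
((~γ | δ) & α) & (~γ & α) = min(a, b) on (0.72, 0.65) = 0.65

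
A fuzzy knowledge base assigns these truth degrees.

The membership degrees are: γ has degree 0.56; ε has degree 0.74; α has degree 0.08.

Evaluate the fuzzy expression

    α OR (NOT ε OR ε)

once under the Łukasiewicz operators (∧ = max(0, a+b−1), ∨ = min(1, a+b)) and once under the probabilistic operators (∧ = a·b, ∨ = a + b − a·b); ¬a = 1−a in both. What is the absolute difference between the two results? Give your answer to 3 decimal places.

Under Łukasiewicz:
  NOT ε = 1 − 0.74 = 0.26
  NOT ε OR ε = min(1, a+b) on (0.26, 0.74) = 1.00
  α OR (NOT ε OR ε) = min(1, a+b) on (0.08, 1.00) = 1.00
  → value = 1.0000
Under probabilistic:
  NOT ε = 1 − 0.7400 = 0.2600
  NOT ε OR ε = a + b − a·b on (0.2600, 0.7400) = 0.8076
  α OR (NOT ε OR ε) = a + b − a·b on (0.0800, 0.8076) = 0.8230
  → value = 0.8230
|1.0000 − 0.8230| = 0.177

0.177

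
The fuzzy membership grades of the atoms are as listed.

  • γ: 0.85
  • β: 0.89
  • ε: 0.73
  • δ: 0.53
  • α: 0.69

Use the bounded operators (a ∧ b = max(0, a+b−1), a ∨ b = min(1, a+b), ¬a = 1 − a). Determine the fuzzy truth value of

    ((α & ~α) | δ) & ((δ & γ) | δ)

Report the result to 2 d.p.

~α = 1 − 0.69 = 0.31
α & ~α = max(0, a+b−1) on (0.69, 0.31) = 0.00
(α & ~α) | δ = min(1, a+b) on (0.00, 0.53) = 0.53
δ & γ = max(0, a+b−1) on (0.53, 0.85) = 0.38
(δ & γ) | δ = min(1, a+b) on (0.38, 0.53) = 0.91
((α & ~α) | δ) & ((δ & γ) | δ) = max(0, a+b−1) on (0.53, 0.91) = 0.44

0.44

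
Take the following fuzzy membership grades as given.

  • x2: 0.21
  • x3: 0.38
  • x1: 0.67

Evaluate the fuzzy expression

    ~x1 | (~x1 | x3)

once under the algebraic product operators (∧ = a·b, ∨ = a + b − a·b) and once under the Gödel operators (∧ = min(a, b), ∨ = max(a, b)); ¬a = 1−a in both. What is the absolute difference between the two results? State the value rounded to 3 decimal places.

0.342

Under algebraic product:
  ~x1 = 1 − 0.6700 = 0.3300
  ~x1 = 1 − 0.6700 = 0.3300
  ~x1 | x3 = a + b − a·b on (0.3300, 0.3800) = 0.5846
  ~x1 | (~x1 | x3) = a + b − a·b on (0.3300, 0.5846) = 0.7217
  → value = 0.7217
Under Gödel:
  ~x1 = 1 − 0.67 = 0.33
  ~x1 = 1 − 0.67 = 0.33
  ~x1 | x3 = max(a, b) on (0.33, 0.38) = 0.38
  ~x1 | (~x1 | x3) = max(a, b) on (0.33, 0.38) = 0.38
  → value = 0.3800
|0.7217 − 0.3800| = 0.342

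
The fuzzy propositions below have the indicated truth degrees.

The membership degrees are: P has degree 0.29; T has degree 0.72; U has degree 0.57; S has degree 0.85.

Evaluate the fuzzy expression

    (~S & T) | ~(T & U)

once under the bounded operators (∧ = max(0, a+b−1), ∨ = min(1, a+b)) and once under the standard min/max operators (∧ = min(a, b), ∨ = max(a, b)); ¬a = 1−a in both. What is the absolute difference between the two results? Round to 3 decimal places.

Under bounded:
  ~S = 1 − 0.85 = 0.15
  ~S & T = max(0, a+b−1) on (0.15, 0.72) = 0.00
  T & U = max(0, a+b−1) on (0.72, 0.57) = 0.29
  ~(T & U) = 1 − 0.29 = 0.71
  (~S & T) | ~(T & U) = min(1, a+b) on (0.00, 0.71) = 0.71
  → value = 0.7100
Under standard min/max:
  ~S = 1 − 0.85 = 0.15
  ~S & T = min(a, b) on (0.15, 0.72) = 0.15
  T & U = min(a, b) on (0.72, 0.57) = 0.57
  ~(T & U) = 1 − 0.57 = 0.43
  (~S & T) | ~(T & U) = max(a, b) on (0.15, 0.43) = 0.43
  → value = 0.4300
|0.7100 − 0.4300| = 0.280

0.280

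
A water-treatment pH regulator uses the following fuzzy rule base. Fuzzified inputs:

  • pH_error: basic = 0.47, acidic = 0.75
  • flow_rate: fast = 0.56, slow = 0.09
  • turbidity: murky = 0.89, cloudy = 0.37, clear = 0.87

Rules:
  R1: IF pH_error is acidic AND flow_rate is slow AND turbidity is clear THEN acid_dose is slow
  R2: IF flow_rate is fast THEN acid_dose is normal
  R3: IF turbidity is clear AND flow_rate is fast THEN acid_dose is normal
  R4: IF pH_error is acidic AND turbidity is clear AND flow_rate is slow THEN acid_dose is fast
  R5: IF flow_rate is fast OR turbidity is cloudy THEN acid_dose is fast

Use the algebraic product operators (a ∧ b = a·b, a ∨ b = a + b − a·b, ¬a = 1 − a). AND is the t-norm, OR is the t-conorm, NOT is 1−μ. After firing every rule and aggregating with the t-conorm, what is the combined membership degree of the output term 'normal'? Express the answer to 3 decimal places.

0.774

R1: acidic=0.75, slow=0.09, clear=0.87; AND[a·b] → w = 0.0587
R2: fast=0.56 → w = 0.5600
R3: clear=0.87, fast=0.56; AND[a·b] → w = 0.4872
R4: acidic=0.75, clear=0.87, slow=0.09; AND[a·b] → w = 0.0587
R5: fast=0.56, cloudy=0.37; OR[a + b − a·b] → w = 0.7228
Rules with consequent 'normal': {R2, R3} → strengths 0.5600, 0.4872
Aggregate via t-conorm [a + b − a·b]: 0.7744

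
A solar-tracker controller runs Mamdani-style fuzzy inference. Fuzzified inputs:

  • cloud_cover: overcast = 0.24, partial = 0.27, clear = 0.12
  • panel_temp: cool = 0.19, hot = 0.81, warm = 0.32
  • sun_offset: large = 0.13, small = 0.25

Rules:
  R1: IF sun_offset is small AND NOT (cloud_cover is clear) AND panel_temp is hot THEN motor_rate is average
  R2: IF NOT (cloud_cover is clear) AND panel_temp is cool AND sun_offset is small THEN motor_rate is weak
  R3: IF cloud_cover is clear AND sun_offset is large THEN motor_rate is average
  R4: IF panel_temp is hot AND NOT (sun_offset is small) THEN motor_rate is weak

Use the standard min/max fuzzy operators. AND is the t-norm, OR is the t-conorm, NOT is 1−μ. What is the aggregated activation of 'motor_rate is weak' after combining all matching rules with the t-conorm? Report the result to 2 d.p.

R1: small=0.25, ¬clear=1−0.12=0.88, hot=0.81; AND[min(a, b)] → w = 0.25
R2: ¬clear=1−0.12=0.88, cool=0.19, small=0.25; AND[min(a, b)] → w = 0.19
R3: clear=0.12, large=0.13; AND[min(a, b)] → w = 0.12
R4: hot=0.81, ¬small=1−0.25=0.75; AND[min(a, b)] → w = 0.75
Rules with consequent 'weak': {R2, R4} → strengths 0.19, 0.75
Aggregate via t-conorm [max(a, b)]: 0.75

0.75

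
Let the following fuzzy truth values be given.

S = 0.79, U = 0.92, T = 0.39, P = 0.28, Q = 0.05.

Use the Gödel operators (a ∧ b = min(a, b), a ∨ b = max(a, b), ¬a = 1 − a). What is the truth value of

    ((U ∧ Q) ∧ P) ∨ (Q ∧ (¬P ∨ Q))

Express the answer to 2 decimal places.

0.05

U ∧ Q = min(a, b) on (0.92, 0.05) = 0.05
(U ∧ Q) ∧ P = min(a, b) on (0.05, 0.28) = 0.05
¬P = 1 − 0.28 = 0.72
¬P ∨ Q = max(a, b) on (0.72, 0.05) = 0.72
Q ∧ (¬P ∨ Q) = min(a, b) on (0.05, 0.72) = 0.05
((U ∧ Q) ∧ P) ∨ (Q ∧ (¬P ∨ Q)) = max(a, b) on (0.05, 0.05) = 0.05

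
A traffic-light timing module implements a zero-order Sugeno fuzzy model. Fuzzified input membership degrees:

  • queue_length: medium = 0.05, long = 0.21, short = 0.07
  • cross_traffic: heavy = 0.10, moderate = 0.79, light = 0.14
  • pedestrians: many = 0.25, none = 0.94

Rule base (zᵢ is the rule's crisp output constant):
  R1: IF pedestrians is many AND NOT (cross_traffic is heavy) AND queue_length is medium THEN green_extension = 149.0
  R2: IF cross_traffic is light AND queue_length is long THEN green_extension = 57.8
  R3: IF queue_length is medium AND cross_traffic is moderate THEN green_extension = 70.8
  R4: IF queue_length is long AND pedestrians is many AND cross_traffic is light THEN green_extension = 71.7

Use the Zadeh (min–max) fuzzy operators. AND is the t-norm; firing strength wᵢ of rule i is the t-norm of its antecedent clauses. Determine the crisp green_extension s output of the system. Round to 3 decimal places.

R1 (z=149.0): many=0.25, ¬heavy=1−0.10=0.90, medium=0.05; AND[min(a, b)] → w = 0.05
R2 (z=57.8): light=0.14, long=0.21; AND[min(a, b)] → w = 0.14
R3 (z=70.8): medium=0.05, moderate=0.79; AND[min(a, b)] → w = 0.05
R4 (z=71.7): long=0.21, many=0.25, light=0.14; AND[min(a, b)] → w = 0.14
Weighted average = (0.05·149.0 + 0.14·57.8 + 0.05·70.8 + 0.14·71.7) / (0.05 + 0.14 + 0.05 + 0.14)
  = 29.1200 / 0.3800 = 76.632

76.632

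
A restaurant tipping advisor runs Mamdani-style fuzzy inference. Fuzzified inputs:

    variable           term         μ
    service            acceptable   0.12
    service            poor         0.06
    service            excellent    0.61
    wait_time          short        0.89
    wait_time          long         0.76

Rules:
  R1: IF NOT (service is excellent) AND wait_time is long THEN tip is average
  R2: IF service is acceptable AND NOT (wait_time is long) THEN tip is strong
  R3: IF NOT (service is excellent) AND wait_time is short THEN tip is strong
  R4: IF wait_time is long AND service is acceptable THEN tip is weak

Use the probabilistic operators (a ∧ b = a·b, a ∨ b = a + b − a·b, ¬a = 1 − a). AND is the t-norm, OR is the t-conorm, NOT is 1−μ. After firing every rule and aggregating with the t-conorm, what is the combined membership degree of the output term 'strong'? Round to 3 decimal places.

0.366

R1: ¬excellent=1−0.61=0.39, long=0.76; AND[a·b] → w = 0.2964
R2: acceptable=0.12, ¬long=1−0.76=0.24; AND[a·b] → w = 0.0288
R3: ¬excellent=1−0.61=0.39, short=0.89; AND[a·b] → w = 0.3471
R4: long=0.76, acceptable=0.12; AND[a·b] → w = 0.0912
Rules with consequent 'strong': {R2, R3} → strengths 0.0288, 0.3471
Aggregate via t-conorm [a + b − a·b]: 0.3659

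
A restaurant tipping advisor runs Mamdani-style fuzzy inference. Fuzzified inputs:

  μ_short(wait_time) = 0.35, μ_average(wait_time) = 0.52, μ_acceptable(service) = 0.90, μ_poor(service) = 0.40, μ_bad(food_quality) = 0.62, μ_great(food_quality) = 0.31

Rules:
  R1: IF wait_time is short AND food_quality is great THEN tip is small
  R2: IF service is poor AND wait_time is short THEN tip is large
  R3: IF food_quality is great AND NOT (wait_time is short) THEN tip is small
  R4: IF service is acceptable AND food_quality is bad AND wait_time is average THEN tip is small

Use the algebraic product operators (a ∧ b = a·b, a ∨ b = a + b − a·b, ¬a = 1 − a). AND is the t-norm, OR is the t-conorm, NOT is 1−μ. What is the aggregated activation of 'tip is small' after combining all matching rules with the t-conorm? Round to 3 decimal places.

R1: short=0.35, great=0.31; AND[a·b] → w = 0.1085
R2: poor=0.40, short=0.35; AND[a·b] → w = 0.1400
R3: great=0.31, ¬short=1−0.35=0.65; AND[a·b] → w = 0.2015
R4: acceptable=0.90, bad=0.62, average=0.52; AND[a·b] → w = 0.2902
Rules with consequent 'small': {R1, R3, R4} → strengths 0.1085, 0.2015, 0.2902
Aggregate via t-conorm [a + b − a·b]: 0.4947

0.495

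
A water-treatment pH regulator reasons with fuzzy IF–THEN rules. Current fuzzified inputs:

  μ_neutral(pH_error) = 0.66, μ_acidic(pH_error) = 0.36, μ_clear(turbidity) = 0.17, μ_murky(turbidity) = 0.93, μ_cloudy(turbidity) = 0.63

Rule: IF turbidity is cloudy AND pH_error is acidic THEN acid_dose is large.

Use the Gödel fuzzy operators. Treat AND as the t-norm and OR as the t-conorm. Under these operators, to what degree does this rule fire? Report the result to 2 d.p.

0.36

firing strength: cloudy=0.63, acidic=0.36; AND[min(a, b)] → w = 0.36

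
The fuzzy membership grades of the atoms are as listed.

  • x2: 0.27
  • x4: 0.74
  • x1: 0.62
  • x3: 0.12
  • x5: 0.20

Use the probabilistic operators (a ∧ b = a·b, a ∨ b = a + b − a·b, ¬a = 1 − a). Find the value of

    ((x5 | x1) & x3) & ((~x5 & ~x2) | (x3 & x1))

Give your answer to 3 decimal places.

0.051

x5 | x1 = a + b − a·b on (0.2000, 0.6200) = 0.6960
(x5 | x1) & x3 = a·b on (0.6960, 0.1200) = 0.0835
~x5 = 1 − 0.2000 = 0.8000
~x2 = 1 − 0.2700 = 0.7300
~x5 & ~x2 = a·b on (0.8000, 0.7300) = 0.5840
x3 & x1 = a·b on (0.1200, 0.6200) = 0.0744
(~x5 & ~x2) | (x3 & x1) = a + b − a·b on (0.5840, 0.0744) = 0.6150
((x5 | x1) & x3) & ((~x5 & ~x2) | (x3 & x1)) = a·b on (0.0835, 0.6150) = 0.0514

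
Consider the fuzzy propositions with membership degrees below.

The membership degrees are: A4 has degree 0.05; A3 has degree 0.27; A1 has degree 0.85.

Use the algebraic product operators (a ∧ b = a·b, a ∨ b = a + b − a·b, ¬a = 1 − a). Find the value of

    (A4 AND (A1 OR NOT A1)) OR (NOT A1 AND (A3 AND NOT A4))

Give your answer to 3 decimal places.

0.080

NOT A1 = 1 − 0.8500 = 0.1500
A1 OR NOT A1 = a + b − a·b on (0.8500, 0.1500) = 0.8725
A4 AND (A1 OR NOT A1) = a·b on (0.0500, 0.8725) = 0.0436
NOT A1 = 1 − 0.8500 = 0.1500
NOT A4 = 1 − 0.0500 = 0.9500
A3 AND NOT A4 = a·b on (0.2700, 0.9500) = 0.2565
NOT A1 AND (A3 AND NOT A4) = a·b on (0.1500, 0.2565) = 0.0385
(A4 AND (A1 OR NOT A1)) OR (NOT A1 AND (A3 AND NOT A4)) = a + b − a·b on (0.0436, 0.0385) = 0.0804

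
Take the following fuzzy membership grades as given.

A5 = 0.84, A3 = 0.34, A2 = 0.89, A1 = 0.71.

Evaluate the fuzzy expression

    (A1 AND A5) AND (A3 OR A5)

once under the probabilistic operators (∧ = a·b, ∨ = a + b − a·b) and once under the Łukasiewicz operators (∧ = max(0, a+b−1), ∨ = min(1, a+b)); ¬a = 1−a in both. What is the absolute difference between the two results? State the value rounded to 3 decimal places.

0.017

Under probabilistic:
  A1 AND A5 = a·b on (0.7100, 0.8400) = 0.5964
  A3 OR A5 = a + b − a·b on (0.3400, 0.8400) = 0.8944
  (A1 AND A5) AND (A3 OR A5) = a·b on (0.5964, 0.8944) = 0.5334
  → value = 0.5334
Under Łukasiewicz:
  A1 AND A5 = max(0, a+b−1) on (0.71, 0.84) = 0.55
  A3 OR A5 = min(1, a+b) on (0.34, 0.84) = 1.00
  (A1 AND A5) AND (A3 OR A5) = max(0, a+b−1) on (0.55, 1.00) = 0.55
  → value = 0.5500
|0.5334 − 0.5500| = 0.017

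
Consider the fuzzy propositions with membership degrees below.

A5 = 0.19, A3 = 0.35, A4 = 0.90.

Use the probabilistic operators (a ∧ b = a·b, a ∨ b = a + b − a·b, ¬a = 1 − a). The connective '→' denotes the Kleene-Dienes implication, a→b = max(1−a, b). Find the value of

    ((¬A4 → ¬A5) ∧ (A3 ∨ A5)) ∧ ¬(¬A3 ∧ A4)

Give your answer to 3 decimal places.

0.177

¬A4 = 1 − 0.9000 = 0.1000
¬A5 = 1 − 0.1900 = 0.8100
¬A4 → ¬A5  [Kleene-Dienes: max(1−a, b)] with a=0.1000, b=0.8100 → 0.9000
A3 ∨ A5 = a + b − a·b on (0.3500, 0.1900) = 0.4735
(¬A4 → ¬A5) ∧ (A3 ∨ A5) = a·b on (0.9000, 0.4735) = 0.4262
¬A3 = 1 − 0.3500 = 0.6500
¬A3 ∧ A4 = a·b on (0.6500, 0.9000) = 0.5850
¬(¬A3 ∧ A4) = 1 − 0.5850 = 0.4150
((¬A4 → ¬A5) ∧ (A3 ∨ A5)) ∧ ¬(¬A3 ∧ A4) = a·b on (0.4262, 0.4150) = 0.1769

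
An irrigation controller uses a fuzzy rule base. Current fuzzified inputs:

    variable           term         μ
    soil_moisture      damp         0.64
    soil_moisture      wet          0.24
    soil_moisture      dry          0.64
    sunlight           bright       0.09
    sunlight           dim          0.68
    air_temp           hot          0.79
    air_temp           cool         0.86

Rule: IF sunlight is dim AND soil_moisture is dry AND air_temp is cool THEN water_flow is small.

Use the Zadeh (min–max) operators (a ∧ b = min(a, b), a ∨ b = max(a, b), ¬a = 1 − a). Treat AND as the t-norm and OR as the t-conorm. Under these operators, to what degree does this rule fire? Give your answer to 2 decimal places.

firing strength: dim=0.68, dry=0.64, cool=0.86; AND[min(a, b)] → w = 0.64

0.64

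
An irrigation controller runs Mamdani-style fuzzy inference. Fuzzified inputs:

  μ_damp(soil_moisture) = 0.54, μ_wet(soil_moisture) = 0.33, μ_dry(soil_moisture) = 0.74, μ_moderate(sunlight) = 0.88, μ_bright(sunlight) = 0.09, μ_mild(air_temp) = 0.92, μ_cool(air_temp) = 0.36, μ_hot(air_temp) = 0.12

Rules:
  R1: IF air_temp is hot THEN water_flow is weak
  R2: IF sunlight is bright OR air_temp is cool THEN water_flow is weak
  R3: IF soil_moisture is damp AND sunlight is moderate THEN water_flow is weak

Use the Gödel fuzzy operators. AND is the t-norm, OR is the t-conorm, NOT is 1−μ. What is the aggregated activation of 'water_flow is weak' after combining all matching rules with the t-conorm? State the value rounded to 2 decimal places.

0.54

R1: hot=0.12 → w = 0.12
R2: bright=0.09, cool=0.36; OR[max(a, b)] → w = 0.36
R3: damp=0.54, moderate=0.88; AND[min(a, b)] → w = 0.54
Rules with consequent 'weak': {R1, R2, R3} → strengths 0.12, 0.36, 0.54
Aggregate via t-conorm [max(a, b)]: 0.54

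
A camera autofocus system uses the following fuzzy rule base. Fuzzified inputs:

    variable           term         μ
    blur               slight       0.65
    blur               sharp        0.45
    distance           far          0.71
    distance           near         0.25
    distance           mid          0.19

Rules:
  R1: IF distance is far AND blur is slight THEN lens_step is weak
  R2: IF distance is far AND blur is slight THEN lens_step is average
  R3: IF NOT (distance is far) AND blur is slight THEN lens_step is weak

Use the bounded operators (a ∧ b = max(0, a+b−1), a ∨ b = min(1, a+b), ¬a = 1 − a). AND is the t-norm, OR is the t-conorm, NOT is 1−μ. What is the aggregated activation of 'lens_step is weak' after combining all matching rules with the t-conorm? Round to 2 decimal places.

R1: far=0.71, slight=0.65; AND[max(0, a+b−1)] → w = 0.36
R2: far=0.71, slight=0.65; AND[max(0, a+b−1)] → w = 0.36
R3: ¬far=1−0.71=0.29, slight=0.65; AND[max(0, a+b−1)] → w = 0.00
Rules with consequent 'weak': {R1, R3} → strengths 0.36, 0.00
Aggregate via t-conorm [min(1, a+b)]: 0.36

0.36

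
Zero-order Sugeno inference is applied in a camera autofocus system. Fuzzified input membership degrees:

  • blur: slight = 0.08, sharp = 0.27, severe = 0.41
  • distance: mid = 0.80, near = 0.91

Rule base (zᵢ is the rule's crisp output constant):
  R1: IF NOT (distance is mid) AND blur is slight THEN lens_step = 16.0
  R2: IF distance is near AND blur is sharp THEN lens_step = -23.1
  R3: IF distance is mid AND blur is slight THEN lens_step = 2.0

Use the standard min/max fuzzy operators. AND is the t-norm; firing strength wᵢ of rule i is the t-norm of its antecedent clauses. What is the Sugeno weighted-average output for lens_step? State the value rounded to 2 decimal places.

R1 (z=16.0): ¬mid=1−0.80=0.20, slight=0.08; AND[min(a, b)] → w = 0.08
R2 (z=-23.1): near=0.91, sharp=0.27; AND[min(a, b)] → w = 0.27
R3 (z=2.0): mid=0.80, slight=0.08; AND[min(a, b)] → w = 0.08
Weighted average = (0.08·16.0 + 0.27·-23.1 + 0.08·2.0) / (0.08 + 0.27 + 0.08)
  = -4.7970 / 0.4300 = -11.16

-11.16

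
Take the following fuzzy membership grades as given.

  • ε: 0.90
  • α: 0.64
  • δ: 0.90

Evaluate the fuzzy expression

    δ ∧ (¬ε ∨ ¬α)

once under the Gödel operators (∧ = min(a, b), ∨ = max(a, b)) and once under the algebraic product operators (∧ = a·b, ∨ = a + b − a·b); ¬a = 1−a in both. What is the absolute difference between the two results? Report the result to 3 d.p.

Under Gödel:
  ¬ε = 1 − 0.90 = 0.10
  ¬α = 1 − 0.64 = 0.36
  ¬ε ∨ ¬α = max(a, b) on (0.10, 0.36) = 0.36
  δ ∧ (¬ε ∨ ¬α) = min(a, b) on (0.90, 0.36) = 0.36
  → value = 0.3600
Under algebraic product:
  ¬ε = 1 − 0.9000 = 0.1000
  ¬α = 1 − 0.6400 = 0.3600
  ¬ε ∨ ¬α = a + b − a·b on (0.1000, 0.3600) = 0.4240
  δ ∧ (¬ε ∨ ¬α) = a·b on (0.9000, 0.4240) = 0.3816
  → value = 0.3816
|0.3600 − 0.3816| = 0.022

0.022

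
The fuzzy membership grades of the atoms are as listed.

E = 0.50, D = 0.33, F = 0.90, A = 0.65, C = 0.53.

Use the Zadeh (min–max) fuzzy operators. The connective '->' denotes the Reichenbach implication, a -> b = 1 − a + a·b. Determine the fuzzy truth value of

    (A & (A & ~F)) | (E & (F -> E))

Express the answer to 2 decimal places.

0.50

~F = 1 − 0.90 = 0.10
A & ~F = min(a, b) on (0.65, 0.10) = 0.10
A & (A & ~F) = min(a, b) on (0.65, 0.10) = 0.10
F -> E  [Reichenbach: 1 − a + a·b] with a=0.90, b=0.50 → 0.55
E & (F -> E) = min(a, b) on (0.50, 0.55) = 0.50
(A & (A & ~F)) | (E & (F -> E)) = max(a, b) on (0.10, 0.50) = 0.50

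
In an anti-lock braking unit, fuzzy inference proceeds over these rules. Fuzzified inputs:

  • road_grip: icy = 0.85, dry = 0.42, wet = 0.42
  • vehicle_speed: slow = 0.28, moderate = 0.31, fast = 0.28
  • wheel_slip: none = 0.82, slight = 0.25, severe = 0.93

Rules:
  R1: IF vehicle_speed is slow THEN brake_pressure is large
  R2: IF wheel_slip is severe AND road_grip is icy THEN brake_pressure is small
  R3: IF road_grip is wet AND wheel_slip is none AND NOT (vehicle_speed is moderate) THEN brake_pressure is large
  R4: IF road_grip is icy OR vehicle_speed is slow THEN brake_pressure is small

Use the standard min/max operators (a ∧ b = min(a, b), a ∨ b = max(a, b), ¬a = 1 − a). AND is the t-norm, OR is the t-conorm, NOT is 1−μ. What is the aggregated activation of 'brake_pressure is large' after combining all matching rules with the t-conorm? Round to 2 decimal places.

R1: slow=0.28 → w = 0.28
R2: severe=0.93, icy=0.85; AND[min(a, b)] → w = 0.85
R3: wet=0.42, none=0.82, ¬moderate=1−0.31=0.69; AND[min(a, b)] → w = 0.42
R4: icy=0.85, slow=0.28; OR[max(a, b)] → w = 0.85
Rules with consequent 'large': {R1, R3} → strengths 0.28, 0.42
Aggregate via t-conorm [max(a, b)]: 0.42

0.42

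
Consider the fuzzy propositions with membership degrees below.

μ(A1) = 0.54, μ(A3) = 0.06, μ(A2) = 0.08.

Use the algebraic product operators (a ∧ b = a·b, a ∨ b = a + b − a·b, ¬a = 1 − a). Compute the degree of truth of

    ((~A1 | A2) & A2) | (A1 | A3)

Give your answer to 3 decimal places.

0.585

~A1 = 1 − 0.5400 = 0.4600
~A1 | A2 = a + b − a·b on (0.4600, 0.0800) = 0.5032
(~A1 | A2) & A2 = a·b on (0.5032, 0.0800) = 0.0403
A1 | A3 = a + b − a·b on (0.5400, 0.0600) = 0.5676
((~A1 | A2) & A2) | (A1 | A3) = a + b − a·b on (0.0403, 0.5676) = 0.5850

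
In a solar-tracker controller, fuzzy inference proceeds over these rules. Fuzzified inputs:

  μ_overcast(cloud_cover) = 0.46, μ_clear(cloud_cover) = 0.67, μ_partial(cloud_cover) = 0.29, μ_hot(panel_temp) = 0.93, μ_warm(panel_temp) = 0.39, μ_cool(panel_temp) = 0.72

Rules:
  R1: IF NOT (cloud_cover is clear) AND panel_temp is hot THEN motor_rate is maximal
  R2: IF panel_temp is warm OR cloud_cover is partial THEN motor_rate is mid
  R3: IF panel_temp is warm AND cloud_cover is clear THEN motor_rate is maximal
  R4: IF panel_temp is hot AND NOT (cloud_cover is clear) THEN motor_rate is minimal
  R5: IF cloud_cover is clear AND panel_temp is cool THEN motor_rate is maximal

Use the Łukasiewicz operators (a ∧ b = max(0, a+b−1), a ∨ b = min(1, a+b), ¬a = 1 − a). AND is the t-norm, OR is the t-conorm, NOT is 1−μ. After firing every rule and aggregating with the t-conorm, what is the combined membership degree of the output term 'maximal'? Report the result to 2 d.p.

0.71

R1: ¬clear=1−0.67=0.33, hot=0.93; AND[max(0, a+b−1)] → w = 0.26
R2: warm=0.39, partial=0.29; OR[min(1, a+b)] → w = 0.68
R3: warm=0.39, clear=0.67; AND[max(0, a+b−1)] → w = 0.06
R4: hot=0.93, ¬clear=1−0.67=0.33; AND[max(0, a+b−1)] → w = 0.26
R5: clear=0.67, cool=0.72; AND[max(0, a+b−1)] → w = 0.39
Rules with consequent 'maximal': {R1, R3, R5} → strengths 0.26, 0.06, 0.39
Aggregate via t-conorm [min(1, a+b)]: 0.71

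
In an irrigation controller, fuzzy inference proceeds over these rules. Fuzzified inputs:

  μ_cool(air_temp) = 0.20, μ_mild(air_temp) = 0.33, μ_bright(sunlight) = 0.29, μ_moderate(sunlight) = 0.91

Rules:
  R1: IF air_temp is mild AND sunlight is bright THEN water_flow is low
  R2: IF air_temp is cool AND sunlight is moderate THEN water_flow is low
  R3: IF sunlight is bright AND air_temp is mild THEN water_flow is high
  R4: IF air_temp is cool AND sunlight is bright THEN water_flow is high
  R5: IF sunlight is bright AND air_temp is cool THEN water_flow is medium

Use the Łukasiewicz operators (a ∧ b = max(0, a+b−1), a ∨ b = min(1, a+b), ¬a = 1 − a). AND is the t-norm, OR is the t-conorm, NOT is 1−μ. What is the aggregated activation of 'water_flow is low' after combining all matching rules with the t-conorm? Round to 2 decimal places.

0.11

R1: mild=0.33, bright=0.29; AND[max(0, a+b−1)] → w = 0.00
R2: cool=0.20, moderate=0.91; AND[max(0, a+b−1)] → w = 0.11
R3: bright=0.29, mild=0.33; AND[max(0, a+b−1)] → w = 0.00
R4: cool=0.20, bright=0.29; AND[max(0, a+b−1)] → w = 0.00
R5: bright=0.29, cool=0.20; AND[max(0, a+b−1)] → w = 0.00
Rules with consequent 'low': {R1, R2} → strengths 0.00, 0.11
Aggregate via t-conorm [min(1, a+b)]: 0.11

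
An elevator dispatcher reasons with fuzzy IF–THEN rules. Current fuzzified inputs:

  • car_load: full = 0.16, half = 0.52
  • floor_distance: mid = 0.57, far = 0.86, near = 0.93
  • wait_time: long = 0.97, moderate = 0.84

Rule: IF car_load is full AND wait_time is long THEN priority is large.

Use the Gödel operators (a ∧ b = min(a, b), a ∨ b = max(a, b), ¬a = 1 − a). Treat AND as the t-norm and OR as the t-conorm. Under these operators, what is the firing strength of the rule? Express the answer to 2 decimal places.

firing strength: full=0.16, long=0.97; AND[min(a, b)] → w = 0.16

0.16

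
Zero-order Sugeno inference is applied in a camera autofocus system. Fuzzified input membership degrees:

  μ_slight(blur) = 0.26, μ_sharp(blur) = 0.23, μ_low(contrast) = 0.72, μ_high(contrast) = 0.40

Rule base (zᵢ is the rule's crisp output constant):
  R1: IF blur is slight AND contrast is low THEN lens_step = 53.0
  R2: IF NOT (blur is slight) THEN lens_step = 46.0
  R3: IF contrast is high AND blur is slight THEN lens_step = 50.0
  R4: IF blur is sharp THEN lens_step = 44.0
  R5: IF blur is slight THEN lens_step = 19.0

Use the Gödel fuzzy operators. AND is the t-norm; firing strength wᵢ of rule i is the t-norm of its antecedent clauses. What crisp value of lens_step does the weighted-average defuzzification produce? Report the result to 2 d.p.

R1 (z=53.0): slight=0.26, low=0.72; AND[min(a, b)] → w = 0.26
R2 (z=46.0): ¬slight=1−0.26=0.74 → w = 0.74
R3 (z=50.0): high=0.40, slight=0.26; AND[min(a, b)] → w = 0.26
R4 (z=44.0): sharp=0.23 → w = 0.23
R5 (z=19.0): slight=0.26 → w = 0.26
Weighted average = (0.26·53.0 + 0.74·46.0 + 0.26·50.0 + 0.23·44.0 + 0.26·19.0) / (0.26 + 0.74 + 0.26 + 0.23 + 0.26)
  = 75.8800 / 1.7500 = 43.36

43.36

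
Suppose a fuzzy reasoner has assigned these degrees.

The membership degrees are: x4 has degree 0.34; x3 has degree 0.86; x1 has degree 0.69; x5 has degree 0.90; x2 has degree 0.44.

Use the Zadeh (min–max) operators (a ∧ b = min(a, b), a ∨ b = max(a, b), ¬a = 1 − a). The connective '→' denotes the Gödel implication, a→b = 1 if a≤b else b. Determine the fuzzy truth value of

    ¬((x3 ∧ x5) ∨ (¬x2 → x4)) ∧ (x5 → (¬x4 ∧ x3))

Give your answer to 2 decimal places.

0.14

x3 ∧ x5 = min(a, b) on (0.86, 0.90) = 0.86
¬x2 = 1 − 0.44 = 0.56
¬x2 → x4  [Gödel: 1 if a≤b else b] with a=0.56, b=0.34 → 0.34
(x3 ∧ x5) ∨ (¬x2 → x4) = max(a, b) on (0.86, 0.34) = 0.86
¬((x3 ∧ x5) ∨ (¬x2 → x4)) = 1 − 0.86 = 0.14
¬x4 = 1 − 0.34 = 0.66
¬x4 ∧ x3 = min(a, b) on (0.66, 0.86) = 0.66
x5 → (¬x4 ∧ x3)  [Gödel: 1 if a≤b else b] with a=0.90, b=0.66 → 0.66
¬((x3 ∧ x5) ∨ (¬x2 → x4)) ∧ (x5 → (¬x4 ∧ x3)) = min(a, b) on (0.14, 0.66) = 0.14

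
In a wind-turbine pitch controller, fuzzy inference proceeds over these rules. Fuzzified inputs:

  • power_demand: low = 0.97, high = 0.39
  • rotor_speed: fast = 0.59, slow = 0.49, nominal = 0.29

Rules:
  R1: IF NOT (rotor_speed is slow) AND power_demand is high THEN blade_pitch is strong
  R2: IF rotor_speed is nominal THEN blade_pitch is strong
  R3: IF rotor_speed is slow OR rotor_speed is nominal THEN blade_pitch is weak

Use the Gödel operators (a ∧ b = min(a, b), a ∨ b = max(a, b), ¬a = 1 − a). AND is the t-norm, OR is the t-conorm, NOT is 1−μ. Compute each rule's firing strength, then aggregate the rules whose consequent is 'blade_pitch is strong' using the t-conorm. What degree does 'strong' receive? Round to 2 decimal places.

R1: ¬slow=1−0.49=0.51, high=0.39; AND[min(a, b)] → w = 0.39
R2: nominal=0.29 → w = 0.29
R3: slow=0.49, nominal=0.29; OR[max(a, b)] → w = 0.49
Rules with consequent 'strong': {R1, R2} → strengths 0.39, 0.29
Aggregate via t-conorm [max(a, b)]: 0.39

0.39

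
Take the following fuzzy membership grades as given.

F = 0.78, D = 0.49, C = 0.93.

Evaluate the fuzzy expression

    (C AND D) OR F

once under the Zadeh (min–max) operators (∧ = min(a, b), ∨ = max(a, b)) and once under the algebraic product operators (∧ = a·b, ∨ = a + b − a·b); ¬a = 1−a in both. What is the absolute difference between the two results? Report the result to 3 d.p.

Under Zadeh (min–max):
  C AND D = min(a, b) on (0.93, 0.49) = 0.49
  (C AND D) OR F = max(a, b) on (0.49, 0.78) = 0.78
  → value = 0.7800
Under algebraic product:
  C AND D = a·b on (0.9300, 0.4900) = 0.4557
  (C AND D) OR F = a + b − a·b on (0.4557, 0.7800) = 0.8803
  → value = 0.8803
|0.7800 − 0.8803| = 0.100

0.100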